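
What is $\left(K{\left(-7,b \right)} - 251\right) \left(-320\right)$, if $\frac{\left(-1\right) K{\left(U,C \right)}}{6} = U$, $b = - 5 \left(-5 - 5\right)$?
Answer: $66880$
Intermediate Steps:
$b = 50$ ($b = \left(-5\right) \left(-10\right) = 50$)
$K{\left(U,C \right)} = - 6 U$
$\left(K{\left(-7,b \right)} - 251\right) \left(-320\right) = \left(\left(-6\right) \left(-7\right) - 251\right) \left(-320\right) = \left(42 - 251\right) \left(-320\right) = \left(-209\right) \left(-320\right) = 66880$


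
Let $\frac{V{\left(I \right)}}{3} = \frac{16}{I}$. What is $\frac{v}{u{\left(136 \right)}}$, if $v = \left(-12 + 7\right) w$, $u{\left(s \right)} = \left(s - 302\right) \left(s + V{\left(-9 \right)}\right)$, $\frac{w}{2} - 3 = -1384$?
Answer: $- \frac{20715}{32536} \approx -0.63668$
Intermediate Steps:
$w = -2762$ ($w = 6 + 2 \left(-1384\right) = 6 - 2768 = -2762$)
$V{\left(I \right)} = \frac{48}{I}$ ($V{\left(I \right)} = 3 \frac{16}{I} = \frac{48}{I}$)
$u{\left(s \right)} = \left(-302 + s\right) \left(- \frac{16}{3} + s\right)$ ($u{\left(s \right)} = \left(s - 302\right) \left(s + \frac{48}{-9}\right) = \left(-302 + s\right) \left(s + 48 \left(- \frac{1}{9}\right)\right) = \left(-302 + s\right) \left(s - \frac{16}{3}\right) = \left(-302 + s\right) \left(- \frac{16}{3} + s\right)$)
$v = 13810$ ($v = \left(-12 + 7\right) \left(-2762\right) = \left(-5\right) \left(-2762\right) = 13810$)
$\frac{v}{u{\left(136 \right)}} = \frac{13810}{\frac{4832}{3} + 136^{2} - \frac{125392}{3}} = \frac{13810}{\frac{4832}{3} + 18496 - \frac{125392}{3}} = \frac{13810}{- \frac{65072}{3}} = 13810 \left(- \frac{3}{65072}\right) = - \frac{20715}{32536}$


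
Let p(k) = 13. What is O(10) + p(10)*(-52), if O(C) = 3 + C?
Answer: -663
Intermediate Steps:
O(10) + p(10)*(-52) = (3 + 10) + 13*(-52) = 13 - 676 = -663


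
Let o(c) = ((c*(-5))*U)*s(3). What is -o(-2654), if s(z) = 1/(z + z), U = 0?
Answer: 0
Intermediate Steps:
s(z) = 1/(2*z)
o(c) = 0 (o(c) = ((c*(-5))*0)*((1/2)/3) = (-5*c*0)*((1/2)*(1/3)) = 0*(1/6) = 0)
-o(-2654) = -1*0 = 0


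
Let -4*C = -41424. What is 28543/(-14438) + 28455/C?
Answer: 19206997/24919988 ≈ 0.77075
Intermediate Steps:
C = 10356 (C = -¼*(-41424) = 10356)
28543/(-14438) + 28455/C = 28543/(-14438) + 28455/10356 = 28543*(-1/14438) + 28455*(1/10356) = -28543/14438 + 9485/3452 = 19206997/24919988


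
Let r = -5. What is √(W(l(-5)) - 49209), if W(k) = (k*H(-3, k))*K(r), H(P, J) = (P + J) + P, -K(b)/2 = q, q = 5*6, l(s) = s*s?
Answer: I*√77709 ≈ 278.76*I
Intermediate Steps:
l(s) = s²
q = 30
K(b) = -60 (K(b) = -2*30 = -60)
H(P, J) = J + 2*P (H(P, J) = (J + P) + P = J + 2*P)
W(k) = -60*k*(-6 + k) (W(k) = (k*(k + 2*(-3)))*(-60) = (k*(k - 6))*(-60) = (k*(-6 + k))*(-60) = -60*k*(-6 + k))
√(W(l(-5)) - 49209) = √(60*(-5)²*(6 - 1*(-5)²) - 49209) = √(60*25*(6 - 1*25) - 49209) = √(60*25*(6 - 25) - 49209) = √(60*25*(-19) - 49209) = √(-28500 - 49209) = √(-77709) = I*√77709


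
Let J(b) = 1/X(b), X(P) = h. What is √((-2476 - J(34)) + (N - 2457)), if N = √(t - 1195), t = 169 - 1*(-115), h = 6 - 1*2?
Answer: √(-19733 + 4*I*√911)/2 ≈ 0.21486 + 70.237*I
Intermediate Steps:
h = 4 (h = 6 - 2 = 4)
X(P) = 4
t = 284 (t = 169 + 115 = 284)
J(b) = ¼ (J(b) = 1/4 = ¼)
N = I*√911 (N = √(284 - 1195) = √(-911) = I*√911 ≈ 30.183*I)
√((-2476 - J(34)) + (N - 2457)) = √((-2476 - 1*¼) + (I*√911 - 2457)) = √((-2476 - ¼) + (-2457 + I*√911)) = √(-9905/4 + (-2457 + I*√911)) = √(-19733/4 + I*√911)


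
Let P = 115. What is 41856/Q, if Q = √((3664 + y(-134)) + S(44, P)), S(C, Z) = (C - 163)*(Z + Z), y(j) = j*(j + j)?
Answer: 20928*√12206/6103 ≈ 378.85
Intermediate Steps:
y(j) = 2*j² (y(j) = j*(2*j) = 2*j²)
S(C, Z) = 2*Z*(-163 + C) (S(C, Z) = (-163 + C)*(2*Z) = 2*Z*(-163 + C))
Q = √12206 (Q = √((3664 + 2*(-134)²) + 2*115*(-163 + 44)) = √((3664 + 2*17956) + 2*115*(-119)) = √((3664 + 35912) - 27370) = √(39576 - 27370) = √12206 ≈ 110.48)
41856/Q = 41856/(√12206) = 41856*(√12206/12206) = 20928*√12206/6103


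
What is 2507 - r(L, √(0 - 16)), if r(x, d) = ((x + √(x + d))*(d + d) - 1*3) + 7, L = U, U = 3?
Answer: 2511 - 40*I ≈ 2511.0 - 40.0*I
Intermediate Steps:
L = 3
r(x, d) = 4 + 2*d*(x + √(d + x)) (r(x, d) = ((x + √(d + x))*(2*d) - 3) + 7 = (2*d*(x + √(d + x)) - 3) + 7 = (-3 + 2*d*(x + √(d + x))) + 7 = 4 + 2*d*(x + √(d + x)))
2507 - r(L, √(0 - 16)) = 2507 - (4 + 2*√(0 - 16)*3 + 2*√(0 - 16)*√(√(0 - 16) + 3)) = 2507 - (4 + 2*√(-16)*3 + 2*√(-16)*√(√(-16) + 3)) = 2507 - (4 + 2*(4*I)*3 + 2*(4*I)*√(4*I + 3)) = 2507 - (4 + 24*I + 2*(4*I)*√(3 + 4*I)) = 2507 - (4 + 24*I + 2*(4*I)*(2 + I)) = 2507 - (4 + 24*I + 8*I*(2 + I)) = 2507 + (-4 - 24*I - 8*I*(2 + I)) = 2503 - 24*I - 8*I*(2 + I)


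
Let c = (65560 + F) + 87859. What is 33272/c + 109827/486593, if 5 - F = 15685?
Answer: 31317383449/67022833227 ≈ 0.46726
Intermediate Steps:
F = -15680 (F = 5 - 1*15685 = 5 - 15685 = -15680)
c = 137739 (c = (65560 - 15680) + 87859 = 49880 + 87859 = 137739)
33272/c + 109827/486593 = 33272/137739 + 109827/486593 = 31317383449/67022833227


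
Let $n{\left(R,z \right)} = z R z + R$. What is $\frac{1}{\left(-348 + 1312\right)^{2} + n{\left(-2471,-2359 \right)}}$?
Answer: $- \frac{1}{13749894126} \approx -7.2728 \cdot 10^{-11}$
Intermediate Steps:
$n{\left(R,z \right)} = R + R z^{2}$ ($n{\left(R,z \right)} = R z z + R = R z^{2} + R = R + R z^{2}$)
$\frac{1}{\left(-348 + 1312\right)^{2} + n{\left(-2471,-2359 \right)}} = \frac{1}{\left(-348 + 1312\right)^{2} - 2471 \left(1 + \left(-2359\right)^{2}\right)} = \frac{1}{964^{2} - 2471 \left(1 + 5564881\right)} = \frac{1}{929296 - 13750823422} = \frac{1}{-13749894126} = - \frac{1}{13749894126}$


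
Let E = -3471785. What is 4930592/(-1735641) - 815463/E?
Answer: -15702604329937/6025772389185 ≈ -2.6059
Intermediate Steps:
4930592/(-1735641) - 815463/E = 4930592/(-1735641) - 815463/(-3471785) = 4930592*(-1/1735641) - 815463*(-1/3471785) = -4930592/1735641 + 815463/3471785 = -15702604329937/6025772389185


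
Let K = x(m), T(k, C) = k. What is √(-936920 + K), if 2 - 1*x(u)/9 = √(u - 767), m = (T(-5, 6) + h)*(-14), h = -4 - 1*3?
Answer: √(-936902 - 9*I*√599) ≈ 0.11 - 967.94*I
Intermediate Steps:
h = -7 (h = -4 - 3 = -7)
m = 168 (m = (-5 - 7)*(-14) = -12*(-14) = 168)
x(u) = 18 - 9*√(-767 + u) (x(u) = 18 - 9*√(u - 767) = 18 - 9*√(-767 + u))
K = 18 - 9*I*√599 (K = 18 - 9*√(-767 + 168) = 18 - 9*I*√599 ≈ 18.0 - 220.27*I)
√(-936920 + K) = √(-936920 + (18 - 9*I*√599)) = √(-936902 - 9*I*√599)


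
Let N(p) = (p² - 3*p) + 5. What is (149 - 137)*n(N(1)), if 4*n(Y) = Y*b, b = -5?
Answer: -45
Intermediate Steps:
N(p) = 5 + p² - 3*p
n(Y) = -5*Y/4 (n(Y) = (Y*(-5))/4 = (-5*Y)/4 = -5*Y/4)
(149 - 137)*n(N(1)) = (149 - 137)*(-5*(5 + 1² - 3*1)/4) = 12*(-5*(5 + 1 - 3)/4) = 12*(-5/4*3) = 12*(-15/4) = -45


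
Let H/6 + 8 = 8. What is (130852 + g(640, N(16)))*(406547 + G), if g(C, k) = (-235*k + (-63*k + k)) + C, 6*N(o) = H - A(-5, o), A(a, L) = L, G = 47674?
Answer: 60086170764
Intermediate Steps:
H = 0 (H = -48 + 6*8 = -48 + 48 = 0)
N(o) = -o/6 (N(o) = (0 - o)/6 = (-o)/6 = -o/6)
g(C, k) = C - 297*k (g(C, k) = (-235*k - 62*k) + C = -297*k + C = C - 297*k)
(130852 + g(640, N(16)))*(406547 + G) = (130852 + (640 - (-99)*16/2))*(406547 + 47674) = (130852 + (640 - 297*(-8/3)))*454221 = (130852 + (640 + 792))*454221 = (130852 + 1432)*454221 = 132284*454221 = 60086170764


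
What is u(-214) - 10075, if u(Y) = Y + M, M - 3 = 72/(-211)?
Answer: -2170418/211 ≈ -10286.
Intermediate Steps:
M = 561/211 (M = 3 + 72/(-211) = 3 + 72*(-1/211) = 3 - 72/211 = 561/211 ≈ 2.6588)
u(Y) = 561/211 + Y (u(Y) = Y + 561/211 = 561/211 + Y)
u(-214) - 10075 = (561/211 - 214) - 10075 = -44593/211 - 10075 = -2170418/211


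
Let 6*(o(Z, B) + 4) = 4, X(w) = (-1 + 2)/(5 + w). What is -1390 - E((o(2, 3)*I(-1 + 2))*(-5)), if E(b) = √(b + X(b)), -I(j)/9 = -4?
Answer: -1390 - √1815005/55 ≈ -1414.5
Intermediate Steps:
I(j) = 36 (I(j) = -9*(-4) = 36)
X(w) = 1/(5 + w)
o(Z, B) = -10/3 (o(Z, B) = -4 + (⅙)*4 = -4 + ⅔ = -10/3)
E(b) = √(b + 1/(5 + b))
-1390 - E((o(2, 3)*I(-1 + 2))*(-5)) = -1390 - √((1 + (-10/3*36*(-5))*(5 - 10/3*36*(-5)))/(5 - 10/3*36*(-5))) = -1390 - √((1 + (-120*(-5))*(5 - 120*(-5)))/(5 - 120*(-5))) = -1390 - √((1 + 600*(5 + 600))/(5 + 600)) = -1390 - √((1 + 600*605)/605) = -1390 - √((1 + 363000)/605) = -1390 - √((1/605)*363001) = -1390 - √(363001/605) = -1390 - √1815005/55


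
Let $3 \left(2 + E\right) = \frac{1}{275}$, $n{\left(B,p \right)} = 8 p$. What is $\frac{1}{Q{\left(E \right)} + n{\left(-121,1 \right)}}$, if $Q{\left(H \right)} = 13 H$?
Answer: $- \frac{825}{14837} \approx -0.055604$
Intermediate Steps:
$E = - \frac{1649}{825}$ ($E = -2 + \frac{1}{3 \cdot 275} = -2 + \frac{1}{3} \cdot \frac{1}{275} = -2 + \frac{1}{825} = - \frac{1649}{825} \approx -1.9988$)
$\frac{1}{Q{\left(E \right)} + n{\left(-121,1 \right)}} = \frac{1}{13 \left(- \frac{1649}{825}\right) + 8 \cdot 1} = \frac{1}{- \frac{21437}{825} + 8} = \frac{1}{- \frac{14837}{825}} = - \frac{825}{14837}$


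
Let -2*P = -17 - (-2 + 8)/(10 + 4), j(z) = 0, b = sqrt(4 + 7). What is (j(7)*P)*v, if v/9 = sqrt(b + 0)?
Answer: 0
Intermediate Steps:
b = sqrt(11) ≈ 3.3166
P = 61/7 (P = -(-17 - (-2 + 8)/(10 + 4))/2 = -(-17 - 6/14)/2 = -(-17 - 1*3/7)/2 = -(-17 - 3/7)/2 = -1/2*(-122/7) = 61/7 ≈ 8.7143)
v = 9*11**(1/4) (v = 9*sqrt(sqrt(11) + 0) = 9*sqrt(sqrt(11)) = 9*11**(1/4) ≈ 16.390)
(j(7)*P)*v = (0*(61/7))*(9*11**(1/4)) = 0*(9*11**(1/4)) = 0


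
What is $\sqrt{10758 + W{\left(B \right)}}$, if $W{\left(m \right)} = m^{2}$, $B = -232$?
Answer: $7 \sqrt{1318} \approx 254.13$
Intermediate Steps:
$\sqrt{10758 + W{\left(B \right)}} = \sqrt{10758 + \left(-232\right)^{2}} = \sqrt{10758 + 53824} = \sqrt{64582} = 7 \sqrt{1318}$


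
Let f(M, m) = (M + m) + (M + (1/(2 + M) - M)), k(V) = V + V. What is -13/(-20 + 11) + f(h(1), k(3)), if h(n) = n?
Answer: 79/9 ≈ 8.7778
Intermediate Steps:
k(V) = 2*V
f(M, m) = M + m + 1/(2 + M) (f(M, m) = (M + m) + 1/(2 + M) = M + m + 1/(2 + M))
-13/(-20 + 11) + f(h(1), k(3)) = -13/(-20 + 11) + (1 + 1² + 2*1 + 2*(2*3) + 1*(2*3))/(2 + 1) = -13/(-9) + (1 + 1 + 2 + 2*6 + 1*6)/3 = -13*(-⅑) + (1 + 1 + 2 + 12 + 6)/3 = 13/9 + (⅓)*22 = 13/9 + 22/3 = 79/9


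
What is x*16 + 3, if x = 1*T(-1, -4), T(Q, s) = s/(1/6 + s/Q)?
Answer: -309/25 ≈ -12.360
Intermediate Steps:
T(Q, s) = s/(⅙ + s/Q) (T(Q, s) = s/(1*(⅙) + s/Q) = s/(⅙ + s/Q))
x = -24/25 (x = 1*(6*(-1)*(-4)/(-1 + 6*(-4))) = 1*(6*(-1)*(-4)/(-1 - 24)) = 1*(6*(-1)*(-4)/(-25)) = 1*(6*(-1)*(-4)*(-1/25)) = 1*(-24/25) = -24/25 ≈ -0.96000)
x*16 + 3 = -24/25*16 + 3 = -384/25 + 3 = -309/25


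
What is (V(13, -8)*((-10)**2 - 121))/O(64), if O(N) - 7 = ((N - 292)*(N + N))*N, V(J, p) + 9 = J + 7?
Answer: 231/1867769 ≈ 0.00012368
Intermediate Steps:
V(J, p) = -2 + J (V(J, p) = -9 + (J + 7) = -9 + (7 + J) = -2 + J)
O(N) = 7 + 2*N**2*(-292 + N) (O(N) = 7 + ((N - 292)*(N + N))*N = 7 + ((-292 + N)*(2*N))*N = 7 + (2*N*(-292 + N))*N = 7 + 2*N**2*(-292 + N))
(V(13, -8)*((-10)**2 - 121))/O(64) = ((-2 + 13)*((-10)**2 - 121))/(7 - 584*64**2 + 2*64**3) = (11*(100 - 121))/(7 - 584*4096 + 2*262144) = (11*(-21))/(7 - 2392064 + 524288) = -231/(-1867769) = -231*(-1/1867769) = 231/1867769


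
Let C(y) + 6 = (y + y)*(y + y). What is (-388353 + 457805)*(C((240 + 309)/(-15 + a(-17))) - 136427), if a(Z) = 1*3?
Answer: -8894075209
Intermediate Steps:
a(Z) = 3
C(y) = -6 + 4*y² (C(y) = -6 + (y + y)*(y + y) = -6 + (2*y)*(2*y) = -6 + 4*y²)
(-388353 + 457805)*(C((240 + 309)/(-15 + a(-17))) - 136427) = (-388353 + 457805)*((-6 + 4*((240 + 309)/(-15 + 3))²) - 136427) = 69452*((-6 + 4*(549/(-12))²) - 136427) = 69452*((-6 + 4*(549*(-1/12))²) - 136427) = 69452*((-6 + 4*(-183/4)²) - 136427) = 69452*((-6 + 4*(33489/16)) - 136427) = 69452*((-6 + 33489/4) - 136427) = 69452*(33465/4 - 136427) = 69452*(-512243/4) = -8894075209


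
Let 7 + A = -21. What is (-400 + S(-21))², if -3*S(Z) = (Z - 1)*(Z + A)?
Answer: 5189284/9 ≈ 5.7659e+5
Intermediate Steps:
A = -28 (A = -7 - 21 = -28)
S(Z) = -(-1 + Z)*(-28 + Z)/3 (S(Z) = -(Z - 1)*(Z - 28)/3 = -(-1 + Z)*(-28 + Z)/3)
(-400 + S(-21))² = (-400 + (-28/3 - ⅓*(-21)² + (29/3)*(-21)))² = (-400 + (-28/3 - ⅓*441 - 203))² = (-400 + (-28/3 - 147 - 203))² = (-400 - 1078/3)² = (-2278/3)² = 5189284/9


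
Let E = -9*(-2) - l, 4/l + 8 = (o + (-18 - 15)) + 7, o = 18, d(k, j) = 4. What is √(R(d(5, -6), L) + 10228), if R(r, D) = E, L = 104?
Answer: √40985/2 ≈ 101.22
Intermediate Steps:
l = -¼ (l = 4/(-8 + ((18 + (-18 - 15)) + 7)) = 4/(-8 + ((18 - 33) + 7)) = 4/(-8 + (-15 + 7)) = 4/(-8 - 8) = 4/(-16) = 4*(-1/16) = -¼ ≈ -0.25000)
E = 73/4 (E = -9*(-2) - 1*(-¼) = 18 + ¼ = 73/4 ≈ 18.250)
R(r, D) = 73/4
√(R(d(5, -6), L) + 10228) = √(73/4 + 10228) = √(40985/4) = √40985/2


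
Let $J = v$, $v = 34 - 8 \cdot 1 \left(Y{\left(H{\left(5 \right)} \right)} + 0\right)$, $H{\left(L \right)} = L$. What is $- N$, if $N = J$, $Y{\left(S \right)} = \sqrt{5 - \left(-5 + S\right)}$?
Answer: $-34 + 8 \sqrt{5} \approx -16.111$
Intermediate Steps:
$Y{\left(S \right)} = \sqrt{10 - S}$
$v = 34 - 8 \sqrt{5}$ ($v = 34 - 8 \cdot 1 \left(\sqrt{10 - 5} + 0\right) = 34 - 8 \cdot 1 \left(\sqrt{5} + 0\right) = 34 - 8 \cdot 1 \sqrt{5} = 34 - 8 \sqrt{5} \approx 16.111$)
$J = 34 - 8 \sqrt{5} \approx 16.111$
$N = 34 - 8 \sqrt{5} \approx 16.111$
$- N = - (34 - 8 \sqrt{5}) = -34 + 8 \sqrt{5}$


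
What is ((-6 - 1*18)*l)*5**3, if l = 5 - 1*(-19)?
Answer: -72000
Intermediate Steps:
l = 24 (l = 5 + 19 = 24)
((-6 - 1*18)*l)*5**3 = ((-6 - 1*18)*24)*5**3 = ((-6 - 18)*24)*125 = -24*24*125 = -576*125 = -72000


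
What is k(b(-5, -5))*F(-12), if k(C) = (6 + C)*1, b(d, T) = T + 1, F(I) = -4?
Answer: -8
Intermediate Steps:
b(d, T) = 1 + T
k(C) = 6 + C
k(b(-5, -5))*F(-12) = (6 + (1 - 5))*(-4) = (6 - 4)*(-4) = 2*(-4) = -8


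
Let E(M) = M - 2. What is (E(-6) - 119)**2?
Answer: 16129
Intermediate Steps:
E(M) = -2 + M
(E(-6) - 119)**2 = ((-2 - 6) - 119)**2 = (-8 - 119)**2 = (-127)**2 = 16129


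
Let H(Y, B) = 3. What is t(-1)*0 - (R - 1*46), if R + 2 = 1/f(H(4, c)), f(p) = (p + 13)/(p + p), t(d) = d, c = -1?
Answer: 381/8 ≈ 47.625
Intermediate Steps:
f(p) = (13 + p)/(2*p) (f(p) = (13 + p)/((2*p)) = (13 + p)*(1/(2*p)) = (13 + p)/(2*p))
R = -13/8 (R = -2 + 1/((1/2)*(13 + 3)/3) = -2 + 1/((1/2)*(1/3)*16) = -2 + 1/(8/3) = -2 + 3/8 = -13/8 ≈ -1.6250)
t(-1)*0 - (R - 1*46) = -1*0 - (-13/8 - 1*46) = 0 - (-13/8 - 46) = 0 - 1*(-381/8) = 0 + 381/8 = 381/8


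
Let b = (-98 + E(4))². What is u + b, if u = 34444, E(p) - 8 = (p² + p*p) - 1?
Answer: 37925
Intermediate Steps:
E(p) = 7 + 2*p² (E(p) = 8 + ((p² + p*p) - 1) = 8 + ((p² + p²) - 1) = 8 + (2*p² - 1) = 8 + (-1 + 2*p²) = 7 + 2*p²)
b = 3481 (b = (-98 + (7 + 2*4²))² = (-98 + (7 + 2*16))² = (-98 + (7 + 32))² = (-98 + 39)² = (-59)² = 3481)
u + b = 34444 + 3481 = 37925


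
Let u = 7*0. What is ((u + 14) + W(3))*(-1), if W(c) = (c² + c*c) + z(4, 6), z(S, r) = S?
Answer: -36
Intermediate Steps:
u = 0
W(c) = 4 + 2*c² (W(c) = (c² + c*c) + 4 = (c² + c²) + 4 = 2*c² + 4 = 4 + 2*c²)
((u + 14) + W(3))*(-1) = ((0 + 14) + (4 + 2*3²))*(-1) = (14 + (4 + 2*9))*(-1) = (14 + (4 + 18))*(-1) = (14 + 22)*(-1) = 36*(-1) = -36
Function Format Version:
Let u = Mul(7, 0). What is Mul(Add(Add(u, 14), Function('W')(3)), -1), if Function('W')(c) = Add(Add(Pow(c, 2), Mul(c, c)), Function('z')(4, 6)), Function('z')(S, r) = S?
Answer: -36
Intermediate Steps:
u = 0
Function('W')(c) = Add(4, Mul(2, Pow(c, 2))) (Function('W')(c) = Add(Add(Pow(c, 2), Mul(c, c)), 4) = Add(Add(Pow(c, 2), Pow(c, 2)), 4) = Add(Mul(2, Pow(c, 2)), 4) = Add(4, Mul(2, Pow(c, 2))))
Mul(Add(Add(u, 14), Function('W')(3)), -1) = Mul(Add(Add(0, 14), Add(4, Mul(2, Pow(3, 2)))), -1) = Mul(Add(14, Add(4, Mul(2, 9))), -1) = Mul(Add(14, Add(4, 18)), -1) = Mul(Add(14, 22), -1) = Mul(36, -1) = -36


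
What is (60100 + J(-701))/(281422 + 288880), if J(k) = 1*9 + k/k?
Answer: 30055/285151 ≈ 0.10540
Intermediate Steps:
J(k) = 10 (J(k) = 9 + 1 = 10)
(60100 + J(-701))/(281422 + 288880) = (60100 + 10)/(281422 + 288880) = 60110/570302 = 60110*(1/570302) = 30055/285151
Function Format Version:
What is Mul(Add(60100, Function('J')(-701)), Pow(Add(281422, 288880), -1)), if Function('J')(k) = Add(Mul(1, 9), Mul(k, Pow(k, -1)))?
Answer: Rational(30055, 285151) ≈ 0.10540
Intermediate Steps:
Function('J')(k) = 10 (Function('J')(k) = Add(9, 1) = 10)
Mul(Add(60100, Function('J')(-701)), Pow(Add(281422, 288880), -1)) = Mul(Add(60100, 10), Pow(Add(281422, 288880), -1)) = Mul(60110, Pow(570302, -1)) = Mul(60110, Rational(1, 570302)) = Rational(30055, 285151)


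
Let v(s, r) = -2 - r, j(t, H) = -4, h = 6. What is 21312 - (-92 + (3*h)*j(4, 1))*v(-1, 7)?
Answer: 19836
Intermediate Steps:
21312 - (-92 + (3*h)*j(4, 1))*v(-1, 7) = 21312 - (-92 + (3*6)*(-4))*(-2 - 1*7) = 21312 - (-92 + 18*(-4))*(-2 - 7) = 21312 - (-92 - 72)*(-9) = 21312 - (-164)*(-9) = 21312 - 1*1476 = 21312 - 1476 = 19836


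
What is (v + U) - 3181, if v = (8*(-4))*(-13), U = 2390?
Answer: -375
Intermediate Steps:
v = 416 (v = -32*(-13) = 416)
(v + U) - 3181 = (416 + 2390) - 3181 = 2806 - 3181 = -375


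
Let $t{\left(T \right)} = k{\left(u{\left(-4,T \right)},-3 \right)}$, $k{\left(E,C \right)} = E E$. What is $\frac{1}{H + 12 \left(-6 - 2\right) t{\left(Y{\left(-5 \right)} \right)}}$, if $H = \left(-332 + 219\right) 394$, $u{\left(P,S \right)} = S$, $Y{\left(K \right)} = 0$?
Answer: $- \frac{1}{44522} \approx -2.2461 \cdot 10^{-5}$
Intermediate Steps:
$k{\left(E,C \right)} = E^{2}$
$t{\left(T \right)} = T^{2}$
$H = -44522$ ($H = \left(-113\right) 394 = -44522$)
$\frac{1}{H + 12 \left(-6 - 2\right) t{\left(Y{\left(-5 \right)} \right)}} = \frac{1}{-44522 + 12 \left(-6 - 2\right) 0^{2}} = \frac{1}{-44522 + 12 \left(-8\right) 0} = \frac{1}{-44522 - 0} = \frac{1}{-44522 + 0} = \frac{1}{-44522} = - \frac{1}{44522}$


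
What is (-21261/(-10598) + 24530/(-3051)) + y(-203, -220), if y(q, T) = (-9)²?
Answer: 2423992709/32334498 ≈ 74.966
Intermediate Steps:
y(q, T) = 81
(-21261/(-10598) + 24530/(-3051)) + y(-203, -220) = (-21261/(-10598) + 24530/(-3051)) + 81 = (-21261*(-1/10598) + 24530*(-1/3051)) + 81 = (21261/10598 - 24530/3051) + 81 = -195101629/32334498 + 81 = 2423992709/32334498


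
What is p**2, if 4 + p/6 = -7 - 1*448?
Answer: 7584516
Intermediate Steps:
p = -2754 (p = -24 + 6*(-7 - 1*448) = -24 + 6*(-7 - 448) = -24 + 6*(-455) = -24 - 2730 = -2754)
p**2 = (-2754)**2 = 7584516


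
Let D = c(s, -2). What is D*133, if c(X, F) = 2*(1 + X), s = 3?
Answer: 1064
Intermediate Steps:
c(X, F) = 2 + 2*X
D = 8 (D = 2 + 2*3 = 2 + 6 = 8)
D*133 = 8*133 = 1064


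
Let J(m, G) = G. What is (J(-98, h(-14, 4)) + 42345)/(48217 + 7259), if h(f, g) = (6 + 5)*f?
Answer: 42191/55476 ≈ 0.76053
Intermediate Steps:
h(f, g) = 11*f
(J(-98, h(-14, 4)) + 42345)/(48217 + 7259) = (11*(-14) + 42345)/(48217 + 7259) = (-154 + 42345)/55476 = 42191*(1/55476) = 42191/55476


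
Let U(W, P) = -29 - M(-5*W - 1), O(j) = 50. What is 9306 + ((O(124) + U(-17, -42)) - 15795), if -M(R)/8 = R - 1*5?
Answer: -5836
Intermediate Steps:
M(R) = 40 - 8*R (M(R) = -8*(R - 1*5) = -8*(R - 5) = -8*(-5 + R) = 40 - 8*R)
U(W, P) = -77 - 40*W (U(W, P) = -29 - (40 - 8*(-5*W - 1)) = -29 - (40 - 8*(-1 - 5*W)) = -29 - (40 + (8 + 40*W)) = -29 - (48 + 40*W) = -29 + (-48 - 40*W) = -77 - 40*W)
9306 + ((O(124) + U(-17, -42)) - 15795) = 9306 + ((50 + (-77 - 40*(-17))) - 15795) = 9306 + ((50 + (-77 + 680)) - 15795) = 9306 + ((50 + 603) - 15795) = 9306 + (653 - 15795) = 9306 - 15142 = -5836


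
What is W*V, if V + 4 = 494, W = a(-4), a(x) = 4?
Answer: 1960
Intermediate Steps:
W = 4
V = 490 (V = -4 + 494 = 490)
W*V = 4*490 = 1960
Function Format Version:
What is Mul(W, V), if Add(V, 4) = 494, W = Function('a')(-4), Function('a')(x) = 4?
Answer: 1960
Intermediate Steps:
W = 4
V = 490 (V = Add(-4, 494) = 490)
Mul(W, V) = Mul(4, 490) = 1960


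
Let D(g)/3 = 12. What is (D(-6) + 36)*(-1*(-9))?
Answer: 648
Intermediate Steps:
D(g) = 36 (D(g) = 3*12 = 36)
(D(-6) + 36)*(-1*(-9)) = (36 + 36)*(-1*(-9)) = 72*9 = 648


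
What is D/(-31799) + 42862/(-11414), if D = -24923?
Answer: -539248808/181476893 ≈ -2.9714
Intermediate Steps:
D/(-31799) + 42862/(-11414) = -24923/(-31799) + 42862/(-11414) = -24923*(-1/31799) + 42862*(-1/11414) = 24923/31799 - 21431/5707 = -539248808/181476893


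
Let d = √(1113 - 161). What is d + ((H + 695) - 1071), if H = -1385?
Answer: -1761 + 2*√238 ≈ -1730.1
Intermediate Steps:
d = 2*√238 (d = √952 = 2*√238 ≈ 30.854)
d + ((H + 695) - 1071) = 2*√238 + ((-1385 + 695) - 1071) = 2*√238 + (-690 - 1071) = 2*√238 - 1761 = -1761 + 2*√238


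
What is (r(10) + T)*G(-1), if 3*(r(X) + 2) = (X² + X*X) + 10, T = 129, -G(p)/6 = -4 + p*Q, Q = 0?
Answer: 4728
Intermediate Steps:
G(p) = 24 (G(p) = -6*(-4 + p*0) = -6*(-4 + 0) = -6*(-4) = 24)
r(X) = 4/3 + 2*X²/3 (r(X) = -2 + ((X² + X*X) + 10)/3 = -2 + ((X² + X²) + 10)/3 = -2 + (2*X² + 10)/3 = -2 + (10 + 2*X²)/3 = -2 + (10/3 + 2*X²/3) = 4/3 + 2*X²/3)
(r(10) + T)*G(-1) = ((4/3 + (⅔)*10²) + 129)*24 = ((4/3 + (⅔)*100) + 129)*24 = ((4/3 + 200/3) + 129)*24 = (68 + 129)*24 = 197*24 = 4728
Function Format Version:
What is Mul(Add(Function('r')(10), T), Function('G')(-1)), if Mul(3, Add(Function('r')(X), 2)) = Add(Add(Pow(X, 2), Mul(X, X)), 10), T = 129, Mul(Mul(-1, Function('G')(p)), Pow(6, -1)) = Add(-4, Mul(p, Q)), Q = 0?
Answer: 4728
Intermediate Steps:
Function('G')(p) = 24 (Function('G')(p) = Mul(-6, Add(-4, Mul(p, 0))) = Mul(-6, Add(-4, 0)) = Mul(-6, -4) = 24)
Function('r')(X) = Add(Rational(4, 3), Mul(Rational(2, 3), Pow(X, 2))) (Function('r')(X) = Add(-2, Mul(Rational(1, 3), Add(Add(Pow(X, 2), Mul(X, X)), 10))) = Add(-2, Mul(Rational(1, 3), Add(Add(Pow(X, 2), Pow(X, 2)), 10))) = Add(-2, Mul(Rational(1, 3), Add(Mul(2, Pow(X, 2)), 10))) = Add(-2, Mul(Rational(1, 3), Add(10, Mul(2, Pow(X, 2))))) = Add(-2, Add(Rational(10, 3), Mul(Rational(2, 3), Pow(X, 2)))) = Add(Rational(4, 3), Mul(Rational(2, 3), Pow(X, 2))))
Mul(Add(Function('r')(10), T), Function('G')(-1)) = Mul(Add(Add(Rational(4, 3), Mul(Rational(2, 3), Pow(10, 2))), 129), 24) = Mul(Add(Add(Rational(4, 3), Mul(Rational(2, 3), 100)), 129), 24) = Mul(Add(Add(Rational(4, 3), Rational(200, 3)), 129), 24) = Mul(Add(68, 129), 24) = Mul(197, 24) = 4728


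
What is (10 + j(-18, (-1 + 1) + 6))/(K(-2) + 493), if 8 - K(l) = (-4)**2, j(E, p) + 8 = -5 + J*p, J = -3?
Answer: -21/485 ≈ -0.043299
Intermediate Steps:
j(E, p) = -13 - 3*p (j(E, p) = -8 + (-5 - 3*p) = -13 - 3*p)
K(l) = -8 (K(l) = 8 - 1*(-4)**2 = 8 - 1*16 = 8 - 16 = -8)
(10 + j(-18, (-1 + 1) + 6))/(K(-2) + 493) = (10 + (-13 - 3*((-1 + 1) + 6)))/(-8 + 493) = (10 + (-13 - 3*(0 + 6)))/485 = (10 + (-13 - 3*6))*(1/485) = (10 + (-13 - 18))*(1/485) = (10 - 31)*(1/485) = -21*1/485 = -21/485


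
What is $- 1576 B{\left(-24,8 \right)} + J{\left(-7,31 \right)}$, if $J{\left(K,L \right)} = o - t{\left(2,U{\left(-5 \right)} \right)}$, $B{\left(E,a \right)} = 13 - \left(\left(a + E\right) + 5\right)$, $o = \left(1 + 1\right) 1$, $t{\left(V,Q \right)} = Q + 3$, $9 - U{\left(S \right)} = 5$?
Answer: $-37829$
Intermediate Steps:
$U{\left(S \right)} = 4$ ($U{\left(S \right)} = 9 - 5 = 4$)
$t{\left(V,Q \right)} = 3 + Q$
$o = 2$ ($o = 2 \cdot 1 = 2$)
$B{\left(E,a \right)} = 8 - E - a$ ($B{\left(E,a \right)} = 13 - \left(\left(E + a\right) + 5\right) = 13 - \left(5 + E + a\right) = 8 - E - a$)
$J{\left(K,L \right)} = -5$ ($J{\left(K,L \right)} = 2 - \left(3 + 4\right) = 2 - 7 = -5$)
$- 1576 B{\left(-24,8 \right)} + J{\left(-7,31 \right)} = - 1576 \left(8 - -24 - 8\right) - 5 = - 1576 \left(8 + 24 - 8\right) - 5 = \left(-1576\right) 24 - 5 = -37824 - 5 = -37829$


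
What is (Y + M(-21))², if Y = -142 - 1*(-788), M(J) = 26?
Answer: 451584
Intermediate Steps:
Y = 646 (Y = -142 + 788 = 646)
(Y + M(-21))² = (646 + 26)² = 672² = 451584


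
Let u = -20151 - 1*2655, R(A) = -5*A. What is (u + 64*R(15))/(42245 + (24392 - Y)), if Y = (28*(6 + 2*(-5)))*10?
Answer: -27606/67757 ≈ -0.40743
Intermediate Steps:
Y = -1120 (Y = (28*(6 - 10))*10 = (28*(-4))*10 = -112*10 = -1120)
u = -22806 (u = -20151 - 2655 = -22806)
(u + 64*R(15))/(42245 + (24392 - Y)) = (-22806 + 64*(-5*15))/(42245 + (24392 - 1*(-1120))) = (-22806 + 64*(-75))/(42245 + (24392 + 1120)) = (-22806 - 4800)/(42245 + 25512) = -27606/67757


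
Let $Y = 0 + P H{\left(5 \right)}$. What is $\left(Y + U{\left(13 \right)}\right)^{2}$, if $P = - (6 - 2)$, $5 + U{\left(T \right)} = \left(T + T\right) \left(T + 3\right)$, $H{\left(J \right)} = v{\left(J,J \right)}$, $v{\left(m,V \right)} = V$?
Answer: $152881$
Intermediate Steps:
$H{\left(J \right)} = J$
$U{\left(T \right)} = -5 + 2 T \left(3 + T\right)$ ($U{\left(T \right)} = -5 + \left(T + T\right) \left(T + 3\right) = -5 + 2 T \left(3 + T\right)$)
$P = -4$ ($P = \left(-1\right) 4 = -4$)
$Y = -20$ ($Y = 0 - 20 = -20$)
$\left(Y + U{\left(13 \right)}\right)^{2} = \left(-20 + \left(-5 + 2 \cdot 13^{2} + 6 \cdot 13\right)\right)^{2} = \left(-20 + \left(-5 + 2 \cdot 169 + 78\right)\right)^{2} = \left(-20 + \left(-5 + 338 + 78\right)\right)^{2} = \left(-20 + 411\right)^{2} = 391^{2} = 152881$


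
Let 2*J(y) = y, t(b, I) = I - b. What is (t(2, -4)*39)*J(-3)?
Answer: 351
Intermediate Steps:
J(y) = y/2
(t(2, -4)*39)*J(-3) = ((-4 - 1*2)*39)*((½)*(-3)) = ((-4 - 2)*39)*(-3/2) = -6*39*(-3/2) = -234*(-3/2) = 351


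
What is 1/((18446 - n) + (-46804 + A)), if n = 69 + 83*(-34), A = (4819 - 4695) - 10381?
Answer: -1/35862 ≈ -2.7885e-5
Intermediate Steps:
A = -10257 (A = 124 - 10381 = -10257)
n = -2753 (n = 69 - 2822 = -2753)
1/((18446 - n) + (-46804 + A)) = 1/((18446 - 1*(-2753)) + (-46804 - 10257)) = 1/((18446 + 2753) - 57061) = 1/(21199 - 57061) = 1/(-35862) = -1/35862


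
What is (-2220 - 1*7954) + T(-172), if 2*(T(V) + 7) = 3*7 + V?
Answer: -20513/2 ≈ -10257.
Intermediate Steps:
T(V) = 7/2 + V/2 (T(V) = -7 + (3*7 + V)/2 = -7 + (21 + V)/2 = -7 + (21/2 + V/2) = 7/2 + V/2)
(-2220 - 1*7954) + T(-172) = (-2220 - 1*7954) + (7/2 + (½)*(-172)) = (-2220 - 7954) + (7/2 - 86) = -10174 - 165/2 = -20513/2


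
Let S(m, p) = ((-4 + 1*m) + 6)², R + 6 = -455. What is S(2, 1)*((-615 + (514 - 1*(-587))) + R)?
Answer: 400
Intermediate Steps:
R = -461 (R = -6 - 455 = -461)
S(m, p) = (2 + m)² (S(m, p) = ((-4 + m) + 6)² = (2 + m)²)
S(2, 1)*((-615 + (514 - 1*(-587))) + R) = (2 + 2)²*((-615 + (514 - 1*(-587))) - 461) = 4²*((-615 + (514 + 587)) - 461) = 16*((-615 + 1101) - 461) = 16*(486 - 461) = 16*25 = 400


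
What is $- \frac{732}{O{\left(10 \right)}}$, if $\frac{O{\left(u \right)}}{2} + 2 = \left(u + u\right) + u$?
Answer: $- \frac{183}{14} \approx -13.071$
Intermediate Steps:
$O{\left(u \right)} = -4 + 6 u$ ($O{\left(u \right)} = -4 + 2 \left(\left(u + u\right) + u\right) = -4 + 2 \left(2 u + u\right) = -4 + 2 \cdot 3 u = -4 + 6 u$)
$- \frac{732}{O{\left(10 \right)}} = - \frac{732}{-4 + 6 \cdot 10} = - \frac{732}{-4 + 60} = - \frac{732}{56} = \left(-732\right) \frac{1}{56} = - \frac{183}{14}$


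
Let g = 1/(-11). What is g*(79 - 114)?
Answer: 35/11 ≈ 3.1818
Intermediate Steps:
g = -1/11 ≈ -0.090909
g*(79 - 114) = -(79 - 114)/11 = -1/11*(-35) = 35/11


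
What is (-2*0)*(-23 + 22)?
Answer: 0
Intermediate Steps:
(-2*0)*(-23 + 22) = 0*(-1) = 0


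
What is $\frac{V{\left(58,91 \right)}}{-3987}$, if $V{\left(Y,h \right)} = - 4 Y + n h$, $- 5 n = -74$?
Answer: $- \frac{1858}{6645} \approx -0.27961$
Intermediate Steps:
$n = \frac{74}{5}$ ($n = \left(- \frac{1}{5}\right) \left(-74\right) = \frac{74}{5} \approx 14.8$)
$V{\left(Y,h \right)} = - 4 Y + \frac{74 h}{5}$
$\frac{V{\left(58,91 \right)}}{-3987} = \frac{\left(-4\right) 58 + \frac{74}{5} \cdot 91}{-3987} = \left(-232 + \frac{6734}{5}\right) \left(- \frac{1}{3987}\right) = \frac{5574}{5} \left(- \frac{1}{3987}\right) = - \frac{1858}{6645}$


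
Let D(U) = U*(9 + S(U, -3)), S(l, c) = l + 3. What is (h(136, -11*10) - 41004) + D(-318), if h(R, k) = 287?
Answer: 56591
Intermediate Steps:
S(l, c) = 3 + l
D(U) = U*(12 + U) (D(U) = U*(9 + (3 + U)) = U*(12 + U))
(h(136, -11*10) - 41004) + D(-318) = (287 - 41004) - 318*(12 - 318) = -40717 - 318*(-306) = -40717 + 97308 = 56591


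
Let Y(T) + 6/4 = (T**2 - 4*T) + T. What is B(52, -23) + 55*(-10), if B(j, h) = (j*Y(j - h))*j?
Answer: 14596994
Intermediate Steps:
Y(T) = -3/2 + T**2 - 3*T (Y(T) = -3/2 + ((T**2 - 4*T) + T) = -3/2 + (T**2 - 3*T) = -3/2 + T**2 - 3*T)
B(j, h) = j**2*(-3/2 + (j - h)**2 - 3*j + 3*h) (B(j, h) = (j*(-3/2 + (j - h)**2 - 3*(j - h)))*j = (j*(-3/2 + (j - h)**2 + (-3*j + 3*h)))*j = (j*(-3/2 + (j - h)**2 - 3*j + 3*h))*j = j**2*(-3/2 + (j - h)**2 - 3*j + 3*h))
B(52, -23) + 55*(-10) = 52**2*(-3/2 + (-23 - 1*52)**2 - 3*52 + 3*(-23)) + 55*(-10) = 2704*(-3/2 + (-23 - 52)**2 - 156 - 69) - 550 = 2704*(-3/2 + (-75)**2 - 156 - 69) - 550 = 2704*(-3/2 + 5625 - 156 - 69) - 550 = 2704*(10797/2) - 550 = 14597544 - 550 = 14596994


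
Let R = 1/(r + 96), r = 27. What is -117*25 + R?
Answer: -359774/123 ≈ -2925.0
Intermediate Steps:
R = 1/123 (R = 1/(27 + 96) = 1/123 ≈ 0.0081301)
-117*25 + R = -117*25 + 1/123 = -2925 + 1/123 = -359774/123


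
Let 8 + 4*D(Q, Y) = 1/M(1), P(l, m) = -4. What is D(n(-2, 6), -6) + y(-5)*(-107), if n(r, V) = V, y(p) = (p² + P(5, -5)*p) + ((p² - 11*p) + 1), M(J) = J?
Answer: -53935/4 ≈ -13484.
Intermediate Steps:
y(p) = 1 - 15*p + 2*p² (y(p) = (p² - 4*p) + ((p² - 11*p) + 1) = (p² - 4*p) + (1 + p² - 11*p) = 1 - 15*p + 2*p²)
D(Q, Y) = -7/4 (D(Q, Y) = -2 + (¼)/1 = -2 + (¼)*1 = -2 + ¼ = -7/4)
D(n(-2, 6), -6) + y(-5)*(-107) = -7/4 + (1 - 15*(-5) + 2*(-5)²)*(-107) = -7/4 + (1 + 75 + 2*25)*(-107) = -7/4 + (1 + 75 + 50)*(-107) = -7/4 + 126*(-107) = -7/4 - 13482 = -53935/4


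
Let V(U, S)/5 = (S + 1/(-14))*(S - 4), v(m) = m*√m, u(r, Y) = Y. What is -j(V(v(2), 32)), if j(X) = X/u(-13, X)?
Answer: -1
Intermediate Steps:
v(m) = m^(3/2)
V(U, S) = 5*(-4 + S)*(-1/14 + S) (V(U, S) = 5*((S + 1/(-14))*(S - 4)) = 5*((S - 1/14)*(-4 + S)) = 5*((-1/14 + S)*(-4 + S)) = 5*((-4 + S)*(-1/14 + S)) = 5*(-4 + S)*(-1/14 + S))
j(X) = 1 (j(X) = X/X = 1)
-j(V(v(2), 32)) = -1*1 = -1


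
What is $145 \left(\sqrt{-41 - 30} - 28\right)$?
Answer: $-4060 + 145 i \sqrt{71} \approx -4060.0 + 1221.8 i$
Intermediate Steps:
$145 \left(\sqrt{-41 - 30} - 28\right) = 145 \left(\sqrt{-71} - 28\right) = 145 \left(i \sqrt{71} - 28\right) = 145 \left(-28 + i \sqrt{71}\right) = -4060 + 145 i \sqrt{71}$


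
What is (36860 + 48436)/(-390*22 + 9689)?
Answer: 85296/1109 ≈ 76.912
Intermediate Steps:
(36860 + 48436)/(-390*22 + 9689) = 85296/(-8580 + 9689) = 85296/1109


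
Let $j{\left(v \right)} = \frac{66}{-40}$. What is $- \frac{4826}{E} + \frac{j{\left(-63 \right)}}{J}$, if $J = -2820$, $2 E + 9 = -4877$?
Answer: $\frac{90755673}{45928400} \approx 1.976$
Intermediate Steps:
$j{\left(v \right)} = - \frac{33}{20}$ ($j{\left(v \right)} = 66 \left(- \frac{1}{40}\right) = - \frac{33}{20}$)
$E = -2443$ ($E = - \frac{9}{2} + \frac{1}{2} \left(-4877\right) = - \frac{9}{2} - \frac{4877}{2} = -2443$)
$- \frac{4826}{E} + \frac{j{\left(-63 \right)}}{J} = - \frac{4826}{-2443} - \frac{33}{20 \left(-2820\right)} = \left(-4826\right) \left(- \frac{1}{2443}\right) - - \frac{11}{18800} = \frac{4826}{2443} + \frac{11}{18800} = \frac{90755673}{45928400}$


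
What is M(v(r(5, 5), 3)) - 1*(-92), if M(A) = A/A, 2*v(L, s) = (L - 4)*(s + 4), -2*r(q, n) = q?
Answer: 93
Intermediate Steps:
r(q, n) = -q/2
v(L, s) = (-4 + L)*(4 + s)/2 (v(L, s) = ((L - 4)*(s + 4))/2 = ((-4 + L)*(4 + s))/2 = (-4 + L)*(4 + s)/2)
M(A) = 1
M(v(r(5, 5), 3)) - 1*(-92) = 1 - 1*(-92) = 1 + 92 = 93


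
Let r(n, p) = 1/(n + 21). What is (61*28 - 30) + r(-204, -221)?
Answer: 307073/183 ≈ 1678.0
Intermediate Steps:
r(n, p) = 1/(21 + n)
(61*28 - 30) + r(-204, -221) = (61*28 - 30) + 1/(21 - 204) = (1708 - 30) + 1/(-183) = 1678 - 1/183 = 307073/183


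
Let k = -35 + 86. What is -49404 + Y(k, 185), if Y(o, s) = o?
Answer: -49353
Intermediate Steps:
k = 51
-49404 + Y(k, 185) = -49404 + 51 = -49353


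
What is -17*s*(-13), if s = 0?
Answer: 0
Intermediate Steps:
-17*s*(-13) = -17*0*(-13) = 0*(-13) = 0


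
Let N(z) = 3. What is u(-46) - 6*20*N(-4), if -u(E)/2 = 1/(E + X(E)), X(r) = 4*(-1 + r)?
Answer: -42119/117 ≈ -359.99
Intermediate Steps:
X(r) = -4 + 4*r
u(E) = -2/(-4 + 5*E) (u(E) = -2/(E + (-4 + 4*E)) = -2/(-4 + 5*E))
u(-46) - 6*20*N(-4) = -2/(-4 + 5*(-46)) - 6*20*3 = -2/(-4 - 230) - 120*3 = -2/(-234) - 1*360 = -2*(-1/234) - 360 = 1/117 - 360 = -42119/117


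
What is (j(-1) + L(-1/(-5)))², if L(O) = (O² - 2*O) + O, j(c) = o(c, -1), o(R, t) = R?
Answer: 841/625 ≈ 1.3456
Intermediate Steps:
j(c) = c
L(O) = O² - O
(j(-1) + L(-1/(-5)))² = (-1 + (-1/(-5))*(-1 - 1/(-5)))² = (-1 + (-1*(-⅕))*(-1 - 1*(-⅕)))² = (-1 + (-1 + ⅕)/5)² = (-1 + (⅕)*(-⅘))² = (-1 - 4/25)² = (-29/25)² = 841/625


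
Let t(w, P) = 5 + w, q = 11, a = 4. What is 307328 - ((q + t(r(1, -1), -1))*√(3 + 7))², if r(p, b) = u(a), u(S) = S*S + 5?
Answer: 293638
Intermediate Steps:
u(S) = 5 + S² (u(S) = S² + 5 = 5 + S²)
r(p, b) = 21 (r(p, b) = 5 + 4² = 5 + 16 = 21)
307328 - ((q + t(r(1, -1), -1))*√(3 + 7))² = 307328 - ((11 + (5 + 21))*√(3 + 7))² = 307328 - ((11 + 26)*√10)² = 307328 - (37*√10)² = 307328 - 1*13690 = 307328 - 13690 = 293638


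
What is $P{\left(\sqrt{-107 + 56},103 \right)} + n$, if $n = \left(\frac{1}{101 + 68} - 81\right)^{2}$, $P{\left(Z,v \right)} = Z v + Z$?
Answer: $\frac{187361344}{28561} + 104 i \sqrt{51} \approx 6560.0 + 742.71 i$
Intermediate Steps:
$P{\left(Z,v \right)} = Z + Z v$
$n = \frac{187361344}{28561}$ ($n = \left(\frac{1}{169} - 81\right)^{2} = \left(- \frac{13688}{169}\right)^{2} = \frac{187361344}{28561} \approx 6560.0$)
$P{\left(\sqrt{-107 + 56},103 \right)} + n = \sqrt{-107 + 56} \left(1 + 103\right) + \frac{187361344}{28561} = \sqrt{-51} \cdot 104 + \frac{187361344}{28561} = i \sqrt{51} \cdot 104 + \frac{187361344}{28561} = 104 i \sqrt{51} + \frac{187361344}{28561} = \frac{187361344}{28561} + 104 i \sqrt{51}$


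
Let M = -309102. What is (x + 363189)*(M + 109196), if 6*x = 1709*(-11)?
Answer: -215931964255/3 ≈ -7.1977e+10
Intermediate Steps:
x = -18799/6 (x = (1709*(-11))/6 = (⅙)*(-18799) = -18799/6 ≈ -3133.2)
(x + 363189)*(M + 109196) = (-18799/6 + 363189)*(-309102 + 109196) = (2160335/6)*(-199906) = -215931964255/3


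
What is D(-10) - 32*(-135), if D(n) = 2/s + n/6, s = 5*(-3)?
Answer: 21591/5 ≈ 4318.2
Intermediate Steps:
s = -15
D(n) = -2/15 + n/6 (D(n) = 2/(-15) + n/6 = 2*(-1/15) + n*(⅙) = -2/15 + n/6)
D(-10) - 32*(-135) = (-2/15 + (⅙)*(-10)) - 32*(-135) = (-2/15 - 5/3) + 4320 = -9/5 + 4320 = 21591/5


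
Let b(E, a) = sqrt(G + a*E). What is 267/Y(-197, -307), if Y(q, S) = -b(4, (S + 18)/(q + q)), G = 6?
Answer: -267*sqrt(21670)/440 ≈ -89.328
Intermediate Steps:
b(E, a) = sqrt(6 + E*a) (b(E, a) = sqrt(6 + a*E) = sqrt(6 + E*a))
Y(q, S) = -sqrt(6 + 2*(18 + S)/q) (Y(q, S) = -sqrt(6 + 4*((S + 18)/(q + q))) = -sqrt(6 + 4*((18 + S)/((2*q)))) = -sqrt(6 + 4*((18 + S)*(1/(2*q)))) = -sqrt(6 + 4*((18 + S)/(2*q))) = -sqrt(6 + 2*(18 + S)/q))
267/Y(-197, -307) = 267/((-sqrt(2)*sqrt((18 - 307 + 3*(-197))/(-197)))) = 267/((-sqrt(2)*sqrt(-(18 - 307 - 591)/197))) = 267/((-sqrt(2)*sqrt(-1/197*(-880)))) = 267/((-sqrt(2)*sqrt(880/197))) = 267/((-sqrt(2)*4*sqrt(10835)/197)) = 267/((-4*sqrt(21670)/197)) = 267*(-sqrt(21670)/440) = -267*sqrt(21670)/440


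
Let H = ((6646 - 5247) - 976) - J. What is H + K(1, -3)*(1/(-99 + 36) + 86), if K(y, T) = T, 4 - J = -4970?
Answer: -100988/21 ≈ -4809.0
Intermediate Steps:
J = 4974 (J = 4 - 1*(-4970) = 4 + 4970 = 4974)
H = -4551 (H = ((6646 - 5247) - 976) - 1*4974 = (1399 - 976) - 4974 = 423 - 4974 = -4551)
H + K(1, -3)*(1/(-99 + 36) + 86) = -4551 - 3*(1/(-99 + 36) + 86) = -4551 - 3*(1/(-63) + 86) = -4551 - 3*(-1/63 + 86) = -4551 - 3*5417/63 = -4551 - 5417/21 = -100988/21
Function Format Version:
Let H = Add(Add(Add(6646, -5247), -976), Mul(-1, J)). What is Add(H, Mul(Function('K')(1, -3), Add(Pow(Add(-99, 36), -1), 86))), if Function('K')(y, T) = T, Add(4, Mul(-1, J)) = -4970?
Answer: Rational(-100988, 21) ≈ -4809.0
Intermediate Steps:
J = 4974 (J = Add(4, Mul(-1, -4970)) = Add(4, 4970) = 4974)
H = -4551 (H = Add(Add(Add(6646, -5247), -976), Mul(-1, 4974)) = Add(Add(1399, -976), -4974) = Add(423, -4974) = -4551)
Add(H, Mul(Function('K')(1, -3), Add(Pow(Add(-99, 36), -1), 86))) = Add(-4551, Mul(-3, Add(Pow(Add(-99, 36), -1), 86))) = Add(-4551, Mul(-3, Add(Pow(-63, -1), 86))) = Add(-4551, Mul(-3, Add(Rational(-1, 63), 86))) = Add(-4551, Mul(-3, Rational(5417, 63))) = Add(-4551, Rational(-5417, 21)) = Rational(-100988, 21)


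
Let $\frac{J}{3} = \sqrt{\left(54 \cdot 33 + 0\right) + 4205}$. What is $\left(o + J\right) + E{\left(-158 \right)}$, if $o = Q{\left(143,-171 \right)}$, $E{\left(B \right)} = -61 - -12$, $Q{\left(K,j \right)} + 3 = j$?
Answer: $-223 + 3 \sqrt{5987} \approx 9.1271$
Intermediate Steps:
$Q{\left(K,j \right)} = -3 + j$
$E{\left(B \right)} = -49$ ($E{\left(B \right)} = -61 + 12 = -49$)
$o = -174$ ($o = -3 - 171 = -174$)
$J = 3 \sqrt{5987}$ ($J = 3 \sqrt{\left(54 \cdot 33 + 0\right) + 4205} = 3 \sqrt{\left(1782 + 0\right) + 4205} = 3 \sqrt{1782 + 4205} = 3 \sqrt{5987} \approx 232.13$)
$\left(o + J\right) + E{\left(-158 \right)} = \left(-174 + 3 \sqrt{5987}\right) - 49 = -223 + 3 \sqrt{5987}$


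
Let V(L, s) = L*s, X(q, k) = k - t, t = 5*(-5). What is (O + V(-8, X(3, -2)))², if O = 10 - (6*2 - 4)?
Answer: 33124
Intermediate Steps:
t = -25
X(q, k) = 25 + k (X(q, k) = k - 1*(-25) = k + 25 = 25 + k)
O = 2 (O = 10 - (12 - 4) = 10 - 1*8 = 10 - 8 = 2)
(O + V(-8, X(3, -2)))² = (2 - 8*(25 - 2))² = (2 - 8*23)² = (2 - 184)² = (-182)² = 33124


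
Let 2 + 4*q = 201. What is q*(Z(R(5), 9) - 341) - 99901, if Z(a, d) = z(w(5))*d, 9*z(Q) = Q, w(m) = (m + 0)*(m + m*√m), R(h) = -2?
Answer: -115622 + 4975*√5/4 ≈ -1.1284e+5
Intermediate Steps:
q = 199/4 (q = -½ + (¼)*201 = -½ + 201/4 = 199/4 ≈ 49.750)
w(m) = m*(m + m^(3/2))
z(Q) = Q/9
Z(a, d) = d*(25/9 + 25*√5/9) (Z(a, d) = ((5² + 5^(5/2))/9)*d = ((25 + 25*√5)/9)*d = (25/9 + 25*√5/9)*d = d*(25/9 + 25*√5/9))
q*(Z(R(5), 9) - 341) - 99901 = 199*((25/9)*9*(1 + √5) - 341)/4 - 99901 = 199*((25 + 25*√5) - 341)/4 - 99901 = 199*(-316 + 25*√5)/4 - 99901 = (-15721 + 4975*√5/4) - 99901 = -115622 + 4975*√5/4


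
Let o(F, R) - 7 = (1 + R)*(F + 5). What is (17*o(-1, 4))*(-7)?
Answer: -3213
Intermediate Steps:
o(F, R) = 7 + (1 + R)*(5 + F) (o(F, R) = 7 + (1 + R)*(F + 5) = 7 + (1 + R)*(5 + F))
(17*o(-1, 4))*(-7) = (17*(12 - 1 + 5*4 - 1*4))*(-7) = (17*(12 - 1 + 20 - 4))*(-7) = (17*27)*(-7) = 459*(-7) = -3213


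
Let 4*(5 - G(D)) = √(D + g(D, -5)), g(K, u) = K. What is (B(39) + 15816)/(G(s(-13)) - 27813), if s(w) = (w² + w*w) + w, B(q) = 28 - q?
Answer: -3516043520/6186278587 + 158050*√26/6186278587 ≈ -0.56823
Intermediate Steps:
s(w) = w + 2*w² (s(w) = (w² + w²) + w = 2*w² + w = w + 2*w²)
G(D) = 5 - √2*√D/4 (G(D) = 5 - √(D + D)/4 = 5 - √2*√D/4)
(B(39) + 15816)/(G(s(-13)) - 27813) = ((28 - 1*39) + 15816)/((5 - √2*√(-13*(1 + 2*(-13)))/4) - 27813) = ((28 - 39) + 15816)/((5 - √2*√(-13*(1 - 26))/4) - 27813) = (-11 + 15816)/((5 - √2*√(-13*(-25))/4) - 27813) = 15805/((5 - √2*√325/4) - 27813) = 15805/((5 - √2*5*√13/4) - 27813) = 15805/((5 - 5*√26/4) - 27813) = 15805/(-27808 - 5*√26/4)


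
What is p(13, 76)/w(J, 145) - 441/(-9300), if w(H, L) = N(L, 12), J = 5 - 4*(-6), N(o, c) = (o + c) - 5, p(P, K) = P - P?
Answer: 147/3100 ≈ 0.047419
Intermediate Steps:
p(P, K) = 0
N(o, c) = -5 + c + o (N(o, c) = (c + o) - 5 = -5 + c + o)
J = 29 (J = 5 + 24 = 29)
w(H, L) = 7 + L (w(H, L) = -5 + 12 + L = 7 + L)
p(13, 76)/w(J, 145) - 441/(-9300) = 0/(7 + 145) - 441/(-9300) = 0/152 - 441*(-1/9300) = 0*(1/152) + 147/3100 = 0 + 147/3100 = 147/3100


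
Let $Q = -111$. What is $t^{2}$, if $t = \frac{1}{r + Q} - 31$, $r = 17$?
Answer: $\frac{8497225}{8836} \approx 961.66$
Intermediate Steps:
$t = - \frac{2915}{94}$ ($t = \frac{1}{17 - 111} - 31 = \frac{1}{-94} - 31 = - \frac{1}{94} - 31 = - \frac{2915}{94} \approx -31.011$)
$t^{2} = \left(- \frac{2915}{94}\right)^{2} = \frac{8497225}{8836}$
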